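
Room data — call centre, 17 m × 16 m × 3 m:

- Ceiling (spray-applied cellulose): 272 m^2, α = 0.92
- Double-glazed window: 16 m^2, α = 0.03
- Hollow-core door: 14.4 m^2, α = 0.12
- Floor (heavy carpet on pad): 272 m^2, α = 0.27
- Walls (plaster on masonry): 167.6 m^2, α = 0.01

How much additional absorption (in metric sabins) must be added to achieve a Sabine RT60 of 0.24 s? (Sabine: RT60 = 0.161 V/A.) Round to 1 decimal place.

219.8 sabins

Total absorption A₁ = 272*0.92 + 16*0.03 + 14.4*0.12 + 272*0.27 + 167.6*0.01
  = 250.240 + 0.480 + 1.728 + 73.440 + 1.676 = 327.564 m^2 sabins.
V = 816 m³. Required absorption A₂ = 0.161 × 816 / 0.24 = 547.400 sabins.
Shortfall: 547.400 − 327.564 = 219.8 sabins.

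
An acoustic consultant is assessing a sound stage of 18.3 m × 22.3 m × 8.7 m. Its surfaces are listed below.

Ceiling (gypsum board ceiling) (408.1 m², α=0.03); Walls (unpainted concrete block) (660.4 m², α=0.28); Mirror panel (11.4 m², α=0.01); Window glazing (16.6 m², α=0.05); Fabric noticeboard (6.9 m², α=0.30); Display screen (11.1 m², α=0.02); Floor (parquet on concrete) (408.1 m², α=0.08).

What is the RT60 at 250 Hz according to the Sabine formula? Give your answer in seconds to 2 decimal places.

2.45 seconds

Equivalent absorption area: A = 408.1×0.03 + 660.4×0.28 + 11.4×0.01 + 16.6×0.05 + 6.9×0.30 + 11.1×0.02 + 408.1×0.08 = 233.039 m².
Room volume: 3550.383 m³.
Sabine: RT60 = 0.161 × 3550.383 / 233.039 = 2.45 s.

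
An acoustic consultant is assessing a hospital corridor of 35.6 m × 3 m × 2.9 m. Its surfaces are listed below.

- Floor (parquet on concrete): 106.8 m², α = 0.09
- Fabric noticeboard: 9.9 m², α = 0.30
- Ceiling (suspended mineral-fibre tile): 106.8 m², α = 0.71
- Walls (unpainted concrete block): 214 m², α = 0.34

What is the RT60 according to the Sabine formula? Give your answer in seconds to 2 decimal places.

0.31 s

A = Σ Sᵢαᵢ = 106.8×0.09 + 9.9×0.30 + 106.8×0.71 + 214×0.34 = 161.170 sabins.
Volume V = 35.6 × 3 × 2.9 = 309.72 m³.
T = 0.161 V/A = 0.161·309.72/161.170 = 0.31 s.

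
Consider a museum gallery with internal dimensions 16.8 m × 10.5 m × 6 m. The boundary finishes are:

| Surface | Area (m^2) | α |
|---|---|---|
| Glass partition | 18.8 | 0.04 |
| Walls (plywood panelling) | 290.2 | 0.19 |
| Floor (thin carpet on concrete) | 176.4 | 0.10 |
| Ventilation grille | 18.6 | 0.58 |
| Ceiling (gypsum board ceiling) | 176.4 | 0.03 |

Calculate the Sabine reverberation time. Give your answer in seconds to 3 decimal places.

Total absorption A = 18.8×0.04 + 290.2×0.19 + 176.4×0.10 + 18.6×0.58 + 176.4×0.03
  = 0.752 + 55.138 + 17.640 + 10.788 + 5.292 = 89.610 m^2 sabins.
Room volume: 1058.4 m³.
Sabine: RT60 = 0.161 × 1058.4 / 89.610 = 1.902 s.

1.902 s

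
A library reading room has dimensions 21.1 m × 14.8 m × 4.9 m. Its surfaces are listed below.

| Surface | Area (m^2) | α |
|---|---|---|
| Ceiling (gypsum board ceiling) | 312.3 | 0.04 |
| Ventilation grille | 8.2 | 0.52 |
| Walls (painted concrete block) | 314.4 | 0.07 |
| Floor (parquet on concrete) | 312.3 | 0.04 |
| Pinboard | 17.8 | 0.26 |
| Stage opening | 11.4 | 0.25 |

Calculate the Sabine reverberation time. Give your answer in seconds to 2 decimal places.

A = Σ Sᵢαᵢ = 312.3·0.04 + 8.2·0.52 + 314.4·0.07 + 312.3·0.04 + 17.8·0.26 + 11.4·0.25 = 58.734 sabins.
Room volume: 1530.172 m³.
Sabine: RT60 = 0.161 × 1530.172 / 58.734 = 4.19 s.

4.19 seconds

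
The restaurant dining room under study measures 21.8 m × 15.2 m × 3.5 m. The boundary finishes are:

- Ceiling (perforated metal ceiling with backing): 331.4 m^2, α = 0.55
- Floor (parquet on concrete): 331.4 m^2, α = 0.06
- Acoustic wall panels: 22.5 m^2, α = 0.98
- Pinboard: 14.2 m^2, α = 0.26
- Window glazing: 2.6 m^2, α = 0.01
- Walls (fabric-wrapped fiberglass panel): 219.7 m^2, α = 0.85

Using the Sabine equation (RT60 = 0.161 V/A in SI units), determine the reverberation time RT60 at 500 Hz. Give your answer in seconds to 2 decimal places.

0.45 s

A = Σ Sᵢαᵢ = 331.4*0.55 + 331.4*0.06 + 22.5*0.98 + 14.2*0.26 + 2.6*0.01 + 219.7*0.85 = 414.667 sabins.
Room volume: 1159.76 m³.
T = 0.161 V/A = 0.161·1159.76/414.667 = 0.45 s.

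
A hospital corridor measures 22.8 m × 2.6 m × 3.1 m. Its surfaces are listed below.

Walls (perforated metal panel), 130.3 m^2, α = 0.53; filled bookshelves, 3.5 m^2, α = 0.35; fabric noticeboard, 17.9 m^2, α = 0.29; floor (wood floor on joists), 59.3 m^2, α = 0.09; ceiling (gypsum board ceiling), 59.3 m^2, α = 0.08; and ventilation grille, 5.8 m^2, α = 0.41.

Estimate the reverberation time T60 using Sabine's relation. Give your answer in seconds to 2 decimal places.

0.34 s

Summing Sᵢαᵢ: 69.059 + 1.225 + 5.191 + 5.337 + 4.744 + 2.378 → A = 87.934 sabins.
Room volume: 183.768 m³.
T = 0.161 V/A = 0.161·183.768/87.934 = 0.34 s.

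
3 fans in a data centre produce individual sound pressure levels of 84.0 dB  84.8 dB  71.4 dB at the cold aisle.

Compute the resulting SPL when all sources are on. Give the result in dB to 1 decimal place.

Σ 10^(Lᵢ/10) = 5.67e+08.
L_total = 10·log₁₀(5.67e+08) = 87.5 dB.

87.5 dB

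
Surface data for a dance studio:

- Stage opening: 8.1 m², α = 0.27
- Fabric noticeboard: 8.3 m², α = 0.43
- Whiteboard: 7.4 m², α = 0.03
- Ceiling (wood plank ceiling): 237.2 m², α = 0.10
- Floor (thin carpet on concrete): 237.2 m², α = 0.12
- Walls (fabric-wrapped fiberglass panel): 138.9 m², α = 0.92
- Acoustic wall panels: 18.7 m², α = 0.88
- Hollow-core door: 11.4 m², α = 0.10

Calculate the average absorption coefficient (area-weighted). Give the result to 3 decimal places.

S = Σ Sᵢ = 8.1 + 8.3 + 7.4 + 237.2 + 237.2 + 138.9 + 18.7 + 11.4 = 667.2 m².
Σ(Sᵢαᵢ) = 8.1*0.27 + 8.3*0.43 + 7.4*0.03 + 237.2*0.10 + 237.2*0.12 + 138.9*0.92 + 18.7*0.88 + 11.4*0.10 = 203.546.
ᾱ = 203.546 / 667.2 = 0.305.

0.305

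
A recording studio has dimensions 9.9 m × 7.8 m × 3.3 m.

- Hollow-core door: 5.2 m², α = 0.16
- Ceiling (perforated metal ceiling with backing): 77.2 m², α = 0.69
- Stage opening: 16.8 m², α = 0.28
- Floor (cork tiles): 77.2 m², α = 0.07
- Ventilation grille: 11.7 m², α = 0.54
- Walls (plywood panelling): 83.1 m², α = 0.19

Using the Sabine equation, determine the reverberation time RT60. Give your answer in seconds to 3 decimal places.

0.475 s

A = Σ Sᵢαᵢ = 5.2·0.16 + 77.2·0.69 + 16.8·0.28 + 77.2·0.07 + 11.7·0.54 + 83.1·0.19 = 86.315 sabins.
V = 9.9·7.8·3.3 = 254.826 m³.
Sabine: RT60 = 0.161 × 254.826 / 86.315 = 0.475 s.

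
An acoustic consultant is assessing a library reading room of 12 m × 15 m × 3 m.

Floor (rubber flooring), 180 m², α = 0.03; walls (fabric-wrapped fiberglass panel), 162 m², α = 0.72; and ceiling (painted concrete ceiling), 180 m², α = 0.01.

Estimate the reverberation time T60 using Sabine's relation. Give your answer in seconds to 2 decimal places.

0.70 s

Equivalent absorption area: A = 180×0.03 + 162×0.72 + 180×0.01 = 123.840 m².
Volume V = 12 × 15 × 3 = 540 m³.
T = 0.161 V/A = 0.161·540/123.840 = 0.70 s.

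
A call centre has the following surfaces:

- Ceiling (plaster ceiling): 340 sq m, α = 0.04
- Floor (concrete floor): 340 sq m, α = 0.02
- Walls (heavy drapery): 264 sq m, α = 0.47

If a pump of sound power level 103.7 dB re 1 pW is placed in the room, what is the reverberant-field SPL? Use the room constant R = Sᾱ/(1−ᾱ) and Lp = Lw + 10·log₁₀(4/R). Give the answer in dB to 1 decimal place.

Σ(Sᵢαᵢ) = 340×0.04 + 340×0.02 + 264×0.47 = 144.480; total area S = 944.0 sq m.
ᾱ = 144.480/944.0 = 0.1531; R = Sᾱ/(1−ᾱ) = 144.480/(1−0.1531) = 170.599 sq m.
Lp = 103.7 + 10·log₁₀(4/170.599) = 103.7 + (-16.30) = 87.4 dB.

87.4 dB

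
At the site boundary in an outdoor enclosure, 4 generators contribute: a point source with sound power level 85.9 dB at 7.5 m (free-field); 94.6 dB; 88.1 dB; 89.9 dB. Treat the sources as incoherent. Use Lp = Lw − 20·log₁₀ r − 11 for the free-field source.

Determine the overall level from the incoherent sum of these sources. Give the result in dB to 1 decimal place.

96.5 dB

Source at 7.5 m: Lp = 85.9 − 20·log₁₀(7.5) − 11 = 57.4 dB.
Σ 10^(Lᵢ/10) = 4.507e+09.
L_total = 10·log₁₀(4.507e+09) = 96.5 dB.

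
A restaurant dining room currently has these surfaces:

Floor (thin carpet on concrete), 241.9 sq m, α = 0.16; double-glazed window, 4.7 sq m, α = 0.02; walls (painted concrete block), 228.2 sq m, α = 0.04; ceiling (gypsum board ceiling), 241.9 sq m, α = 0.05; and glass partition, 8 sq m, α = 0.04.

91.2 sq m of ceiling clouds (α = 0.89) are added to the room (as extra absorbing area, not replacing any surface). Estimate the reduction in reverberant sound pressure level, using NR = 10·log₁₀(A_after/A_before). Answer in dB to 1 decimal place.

3.7 dB

Total absorption A_before = 241.9×0.16 + 4.7×0.02 + 228.2×0.04 + 241.9×0.05 + 8×0.04
  = 38.704 + 0.094 + 9.128 + 12.095 + 0.320 = 60.341 sq m sabins.
Added absorption = 91.2 × 0.89 = 81.168 sabins.
A_after = 60.341 + 81.168 = 141.509 sabins.
NR = 10·log₁₀(141.509/60.341) = 3.7 dB.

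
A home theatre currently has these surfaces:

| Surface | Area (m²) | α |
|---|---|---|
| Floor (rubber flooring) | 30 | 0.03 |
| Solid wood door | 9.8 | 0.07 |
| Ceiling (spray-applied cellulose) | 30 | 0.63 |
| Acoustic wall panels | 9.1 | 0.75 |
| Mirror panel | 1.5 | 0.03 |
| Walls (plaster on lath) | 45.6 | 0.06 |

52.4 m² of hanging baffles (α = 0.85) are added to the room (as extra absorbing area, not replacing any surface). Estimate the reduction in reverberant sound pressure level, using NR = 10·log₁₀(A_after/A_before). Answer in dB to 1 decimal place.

Equivalent absorption area: A_before = 30*0.03 + 9.8*0.07 + 30*0.63 + 9.1*0.75 + 1.5*0.03 + 45.6*0.06 = 30.092 m².
Added absorption = 52.4 × 0.85 = 44.540 sabins.
New total A_after = 74.632 sabins.
Reduction = 10 log₁₀(A_after/A_before) = 10 log₁₀(2.4801) = 3.9 dB.

3.9 dB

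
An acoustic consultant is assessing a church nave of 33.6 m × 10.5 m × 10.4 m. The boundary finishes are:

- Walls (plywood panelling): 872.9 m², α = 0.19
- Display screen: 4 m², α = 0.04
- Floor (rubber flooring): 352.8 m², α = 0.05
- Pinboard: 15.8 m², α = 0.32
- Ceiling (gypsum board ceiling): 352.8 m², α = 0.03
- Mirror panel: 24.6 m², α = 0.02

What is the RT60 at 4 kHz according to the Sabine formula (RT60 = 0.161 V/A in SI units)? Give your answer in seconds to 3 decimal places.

2.957 sec

Total absorption A = 872.9*0.19 + 4*0.04 + 352.8*0.05 + 15.8*0.32 + 352.8*0.03 + 24.6*0.02
  = 165.851 + 0.160 + 17.640 + 5.056 + 10.584 + 0.492 = 199.783 m² sabins.
V = 33.6·10.5·10.4 = 3669.12 m³.
T = 0.161 V/A = 0.161·3669.12/199.783 = 2.957 s.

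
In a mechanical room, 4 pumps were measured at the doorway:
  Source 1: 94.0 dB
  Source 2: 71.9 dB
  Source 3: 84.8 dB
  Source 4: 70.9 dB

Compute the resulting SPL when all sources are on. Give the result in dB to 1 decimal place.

94.5 dB

Sum in the linear (power) domain: Σ 10^(Lᵢ/10) = 10^(94.0/10) + 10^(71.9/10) + 10^(84.8/10) + 10^(70.9/10) = 2.842e+09.
Combined level = 10 log₁₀(2.842e+09) = 94.5 dB.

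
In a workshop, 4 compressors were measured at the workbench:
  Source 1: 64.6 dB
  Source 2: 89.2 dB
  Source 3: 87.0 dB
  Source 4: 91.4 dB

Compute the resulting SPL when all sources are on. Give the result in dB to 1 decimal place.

Converting to relative power and adding: 10^(64.6/10) + 10^(89.2/10) + 10^(87.0/10) + 10^(91.4/10) = 2.716e+09.
Combined level = 10 log₁₀(2.716e+09) = 94.3 dB.

94.3 dB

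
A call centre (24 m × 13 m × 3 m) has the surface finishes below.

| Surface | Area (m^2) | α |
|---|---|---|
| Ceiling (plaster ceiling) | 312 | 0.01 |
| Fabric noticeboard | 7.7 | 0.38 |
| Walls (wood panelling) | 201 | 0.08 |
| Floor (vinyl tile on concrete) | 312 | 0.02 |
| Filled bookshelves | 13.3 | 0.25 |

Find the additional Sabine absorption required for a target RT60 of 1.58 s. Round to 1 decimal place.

63.7 sabins

Summing Sᵢαᵢ: 3.120 + 2.926 + 16.080 + 6.240 + 3.325 → A₁ = 31.691 sabins.
For T = 1.58 s, need A₂ = 0.161·V/T = 0.161·936/1.58 = 95.377 sabins.
ΔA = A₂ − A₁ = 95.377 − 31.691 = 63.7 sabins.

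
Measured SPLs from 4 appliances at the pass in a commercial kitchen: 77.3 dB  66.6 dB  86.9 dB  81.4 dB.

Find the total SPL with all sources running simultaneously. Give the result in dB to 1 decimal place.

88.4 dB

Sum in the linear (power) domain: Σ 10^(Lᵢ/10) = 10^(77.3/10) + 10^(66.6/10) + 10^(86.9/10) + 10^(81.4/10) = 6.861e+08.
L_total = 10·log₁₀(6.861e+08) = 88.4 dB.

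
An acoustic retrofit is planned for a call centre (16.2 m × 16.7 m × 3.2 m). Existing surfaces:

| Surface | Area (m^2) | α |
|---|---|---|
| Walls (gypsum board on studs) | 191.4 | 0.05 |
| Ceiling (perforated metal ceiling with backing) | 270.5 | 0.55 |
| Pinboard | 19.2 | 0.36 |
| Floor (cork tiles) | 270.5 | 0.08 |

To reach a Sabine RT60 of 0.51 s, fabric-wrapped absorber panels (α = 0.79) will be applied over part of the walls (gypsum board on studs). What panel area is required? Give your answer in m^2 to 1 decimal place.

Equivalent absorption area: A₁ = 191.4*0.05 + 270.5*0.55 + 19.2*0.36 + 270.5*0.08 = 186.897 m^2.
V = 865.728 m³. Target absorption A₂ = 0.161 × 865.728 / 0.51 = 273.298 sabins.
ΔA needed = 273.298 − 186.897 = 86.401 sabins.
Net gain per m^2: Δα = 0.79 − 0.05 = 0.74.
Area = ΔA/Δα = 86.401/0.74 = 116.8 m^2.

116.8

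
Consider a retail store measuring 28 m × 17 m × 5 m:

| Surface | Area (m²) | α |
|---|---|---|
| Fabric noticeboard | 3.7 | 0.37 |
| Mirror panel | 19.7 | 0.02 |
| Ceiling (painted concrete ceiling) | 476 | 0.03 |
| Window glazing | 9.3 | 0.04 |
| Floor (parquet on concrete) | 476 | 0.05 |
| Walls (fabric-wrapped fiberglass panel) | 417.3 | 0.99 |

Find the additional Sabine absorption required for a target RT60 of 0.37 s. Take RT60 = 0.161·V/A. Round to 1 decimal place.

Equivalent absorption area: A₁ = 3.7·0.37 + 19.7·0.02 + 476·0.03 + 9.3·0.04 + 476·0.05 + 417.3·0.99 = 453.342 m².
V = 2380 m³. Required absorption A₂ = 0.161 × 2380 / 0.37 = 1035.622 sabins.
ΔA = A₂ − A₁ = 1035.622 − 453.342 = 582.3 sabins.

582.3 sabins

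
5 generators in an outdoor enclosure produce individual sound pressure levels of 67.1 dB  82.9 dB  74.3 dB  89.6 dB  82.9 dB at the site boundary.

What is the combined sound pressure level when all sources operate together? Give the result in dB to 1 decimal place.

91.3 dB

Converting to relative power and adding: 10^(67.1/10) + 10^(82.9/10) + 10^(74.3/10) + 10^(89.6/10) + 10^(82.9/10) = 1.334e+09.
Back to dB: 10·log₁₀ Σ = 91.3 dB.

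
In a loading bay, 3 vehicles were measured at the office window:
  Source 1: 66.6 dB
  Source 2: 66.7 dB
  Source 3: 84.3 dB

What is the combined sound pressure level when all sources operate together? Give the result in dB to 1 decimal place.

Sum in the linear (power) domain: Σ 10^(Lᵢ/10) = 10^(66.6/10) + 10^(66.7/10) + 10^(84.3/10) = 2.784e+08.
L_total = 10·log₁₀(2.784e+08) = 84.4 dB.

84.4 dB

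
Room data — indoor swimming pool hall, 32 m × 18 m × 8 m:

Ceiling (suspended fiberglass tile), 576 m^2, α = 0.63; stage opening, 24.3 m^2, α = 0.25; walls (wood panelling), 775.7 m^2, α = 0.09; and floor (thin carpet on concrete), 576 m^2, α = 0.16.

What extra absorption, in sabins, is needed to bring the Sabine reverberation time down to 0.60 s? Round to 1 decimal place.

705.6 sabins

A₁ = Σ Sᵢαᵢ = 576*0.63 + 24.3*0.25 + 775.7*0.09 + 576*0.16 = 530.928 sabins.
V = 4608 m³. Required absorption A₂ = 0.161 × 4608 / 0.60 = 1236.480 sabins.
Additional absorption ΔA = 1236.480 − 530.928 = 705.6 sabins.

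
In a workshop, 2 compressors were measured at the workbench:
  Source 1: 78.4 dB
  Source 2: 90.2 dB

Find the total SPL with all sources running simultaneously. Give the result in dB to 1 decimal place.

Σ 10^(Lᵢ/10) = 1.116e+09.
Combined level = 10 log₁₀(1.116e+09) = 90.5 dB.

90.5 dB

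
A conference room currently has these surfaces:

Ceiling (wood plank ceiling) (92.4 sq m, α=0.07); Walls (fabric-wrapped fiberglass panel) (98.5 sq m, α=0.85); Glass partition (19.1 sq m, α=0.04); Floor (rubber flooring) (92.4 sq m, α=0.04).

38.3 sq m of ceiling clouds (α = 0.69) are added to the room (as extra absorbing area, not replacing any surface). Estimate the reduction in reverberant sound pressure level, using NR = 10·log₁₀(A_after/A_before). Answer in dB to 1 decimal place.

1.1 dB

A_before = Σ Sᵢαᵢ = 92.4*0.07 + 98.5*0.85 + 19.1*0.04 + 92.4*0.04 = 94.653 sabins.
Treatment contributes 38.3·0.69 = 26.427 sabins.
New total A_after = 121.080 sabins.
NR = 10·log₁₀(121.080/94.653) = 1.1 dB.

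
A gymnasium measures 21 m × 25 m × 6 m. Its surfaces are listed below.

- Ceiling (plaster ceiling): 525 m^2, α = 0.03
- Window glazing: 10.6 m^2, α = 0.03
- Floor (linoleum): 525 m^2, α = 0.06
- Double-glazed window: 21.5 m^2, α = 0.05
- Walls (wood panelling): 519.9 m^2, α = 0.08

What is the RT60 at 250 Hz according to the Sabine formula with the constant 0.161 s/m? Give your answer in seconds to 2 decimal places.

Summing Sᵢαᵢ: 15.750 + 0.318 + 31.500 + 1.075 + 41.592 → A = 90.235 sabins.
V = 21·25·6 = 3150 m³.
RT60 = 0.161 · V / A = 0.161 × 3150 / 90.235 = 5.62 s.

5.62 sec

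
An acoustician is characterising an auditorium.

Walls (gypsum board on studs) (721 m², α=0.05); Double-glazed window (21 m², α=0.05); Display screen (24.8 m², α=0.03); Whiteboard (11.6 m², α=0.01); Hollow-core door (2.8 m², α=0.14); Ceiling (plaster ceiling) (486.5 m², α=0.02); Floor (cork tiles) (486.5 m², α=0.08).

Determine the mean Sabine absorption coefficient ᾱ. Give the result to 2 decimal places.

Total surface area S = 1754.2 m².
Weighted sum Σ Sα = 87.002.
ᾱ = 87.002 / 1754.2 = 0.05.

0.05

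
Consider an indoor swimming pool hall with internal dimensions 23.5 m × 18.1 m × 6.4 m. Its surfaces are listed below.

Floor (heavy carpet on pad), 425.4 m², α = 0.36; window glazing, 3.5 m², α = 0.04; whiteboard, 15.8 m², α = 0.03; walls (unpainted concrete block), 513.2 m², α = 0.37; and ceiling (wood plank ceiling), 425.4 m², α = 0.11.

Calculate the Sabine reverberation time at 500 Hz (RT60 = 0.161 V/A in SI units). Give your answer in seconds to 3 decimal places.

1.123 s

Summing Sᵢαᵢ: 153.144 + 0.140 + 0.474 + 189.884 + 46.794 → A = 390.436 sabins.
Room volume: 2722.24 m³.
RT60 = 0.161 · V / A = 0.161 × 2722.24 / 390.436 = 1.123 s.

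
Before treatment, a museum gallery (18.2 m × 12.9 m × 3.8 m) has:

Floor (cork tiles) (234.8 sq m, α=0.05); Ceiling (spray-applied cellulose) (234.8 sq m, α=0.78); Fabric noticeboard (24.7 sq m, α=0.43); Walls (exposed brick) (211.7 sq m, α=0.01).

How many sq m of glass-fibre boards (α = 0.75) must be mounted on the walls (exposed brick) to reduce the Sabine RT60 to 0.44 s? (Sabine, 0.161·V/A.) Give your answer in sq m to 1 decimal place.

A₁ = Σ Sᵢαᵢ = 234.8×0.05 + 234.8×0.78 + 24.7×0.43 + 211.7×0.01 = 207.622 sabins.
V = 892.164 m³. Target absorption A₂ = 0.161 × 892.164 / 0.44 = 326.451 sabins.
Absorption to add: 326.451 − 207.622 = 118.829 sabins.
Each sq m of panel replacing the walls (exposed brick) adds (0.75 − 0.01) = 0.74 sabins.
Area = ΔA/Δα = 118.829/0.74 = 160.6 sq m.

160.6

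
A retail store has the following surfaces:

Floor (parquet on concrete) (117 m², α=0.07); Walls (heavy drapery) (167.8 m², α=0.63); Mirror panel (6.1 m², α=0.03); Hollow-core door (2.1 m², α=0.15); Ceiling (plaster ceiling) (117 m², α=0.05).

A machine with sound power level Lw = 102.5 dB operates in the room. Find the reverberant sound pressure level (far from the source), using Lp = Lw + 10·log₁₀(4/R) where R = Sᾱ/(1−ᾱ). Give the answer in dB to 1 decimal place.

A = 120.252 sabins; S = 410.0 m².
ᾱ = 120.252/410.0 = 0.2933; R = Sᾱ/(1−ᾱ) = 120.252/(1−0.2933) = 170.160 m².
Lp = 102.5 + 10·log₁₀(4/170.160) = 102.5 + (-16.29) = 86.2 dB.

86.2 dB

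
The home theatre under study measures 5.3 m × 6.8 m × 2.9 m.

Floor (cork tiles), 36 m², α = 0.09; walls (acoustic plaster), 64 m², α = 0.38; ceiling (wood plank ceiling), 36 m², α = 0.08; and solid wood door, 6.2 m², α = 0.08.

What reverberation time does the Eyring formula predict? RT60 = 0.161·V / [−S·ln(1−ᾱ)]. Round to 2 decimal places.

0.48 s

Total surface area S = 36 + 64 + 36 + 6.2 = 142.2 m².
Absorption A = 36·0.09 + 64·0.38 + 36·0.08 + 6.2·0.08 = 30.936 sabins.
Mean coefficient ᾱ = A/S = 0.2176.
Eyring denominator: −S ln(1−ᾱ) = 34.894.
V = 5.3 × 6.8 × 2.9 = 104.516 m³.
T = 0.161·V/[−S·ln(1−ᾱ)] = 0.161·104.516/34.894 = 0.48 s.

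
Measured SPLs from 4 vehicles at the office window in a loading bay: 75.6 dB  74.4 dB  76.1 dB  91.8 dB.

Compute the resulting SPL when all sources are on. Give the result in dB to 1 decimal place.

92.1 dB

Sum in the linear (power) domain: Σ 10^(Lᵢ/10) = 10^(75.6/10) + 10^(74.4/10) + 10^(76.1/10) + 10^(91.8/10) = 1.618e+09.
L_total = 10·log₁₀(1.618e+09) = 92.1 dB.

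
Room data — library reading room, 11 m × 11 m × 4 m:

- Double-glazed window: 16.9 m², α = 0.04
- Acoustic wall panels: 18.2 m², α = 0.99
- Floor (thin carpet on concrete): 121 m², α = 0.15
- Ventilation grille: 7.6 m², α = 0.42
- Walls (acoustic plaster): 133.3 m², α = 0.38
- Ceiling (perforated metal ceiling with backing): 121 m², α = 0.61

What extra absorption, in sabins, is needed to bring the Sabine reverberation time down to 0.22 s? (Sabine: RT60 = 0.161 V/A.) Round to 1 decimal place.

189.7 sabins

Equivalent absorption area: A₁ = 16.9·0.04 + 18.2·0.99 + 121·0.15 + 7.6·0.42 + 133.3·0.38 + 121·0.61 = 164.500 m².
V = 484 m³. Required absorption A₂ = 0.161 × 484 / 0.22 = 354.200 sabins.
Additional absorption ΔA = 354.200 − 164.500 = 189.7 sabins.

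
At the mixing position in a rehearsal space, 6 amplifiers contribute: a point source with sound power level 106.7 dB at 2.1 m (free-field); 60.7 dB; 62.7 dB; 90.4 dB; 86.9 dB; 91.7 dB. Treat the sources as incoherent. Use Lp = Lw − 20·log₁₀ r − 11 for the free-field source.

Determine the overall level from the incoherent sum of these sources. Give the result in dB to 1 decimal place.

95.9 dB

Source at 2.1 m: Lp = 106.7 − 20·log₁₀(2.1) − 11 = 89.3 dB.
Converting to relative power and adding: 10^(89.3/10) + 10^(60.7/10) + 10^(62.7/10) + 10^(90.4/10) + 10^(86.9/10) + 10^(91.7/10) = 3.92e+09.
Combined level = 10 log₁₀(3.92e+09) = 95.9 dB.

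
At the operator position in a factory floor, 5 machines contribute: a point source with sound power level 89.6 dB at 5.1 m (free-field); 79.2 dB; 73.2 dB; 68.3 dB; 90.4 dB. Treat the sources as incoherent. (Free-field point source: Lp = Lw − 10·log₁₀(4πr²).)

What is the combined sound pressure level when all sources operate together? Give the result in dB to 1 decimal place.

90.8 dB

Source at 5.1 m: Lp = 89.6 − 10·log₁₀(4π·5.1²) = 89.6 − 10·log₁₀(326.851) = 64.5 dB.
Σ 10^(Lᵢ/10) = 1.21e+09.
L_total = 10·log₁₀(1.21e+09) = 90.8 dB.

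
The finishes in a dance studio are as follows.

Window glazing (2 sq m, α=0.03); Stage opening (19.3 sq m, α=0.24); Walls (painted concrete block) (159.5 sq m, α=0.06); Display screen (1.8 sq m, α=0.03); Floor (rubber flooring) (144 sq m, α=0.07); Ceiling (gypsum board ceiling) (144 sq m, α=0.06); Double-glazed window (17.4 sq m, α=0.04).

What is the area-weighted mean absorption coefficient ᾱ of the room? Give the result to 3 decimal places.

0.069

Total surface area S = 488.0 sq m.
Σ(Sᵢαᵢ) = 2·0.03 + 19.3·0.24 + 159.5·0.06 + 1.8·0.03 + 144·0.07 + 144·0.06 + 17.4·0.04 = 33.732.
ᾱ = 33.732 / 488.0 = 0.069.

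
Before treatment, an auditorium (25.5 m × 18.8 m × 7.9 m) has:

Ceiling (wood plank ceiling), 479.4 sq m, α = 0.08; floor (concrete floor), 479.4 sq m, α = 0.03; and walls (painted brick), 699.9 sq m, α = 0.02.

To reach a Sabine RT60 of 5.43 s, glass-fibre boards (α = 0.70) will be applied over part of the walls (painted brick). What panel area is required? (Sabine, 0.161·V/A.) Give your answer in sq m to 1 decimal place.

67.0

Equivalent absorption area: A₁ = 479.4*0.08 + 479.4*0.03 + 699.9*0.02 = 66.732 sq m.
V = 3787.26 m³. Target absorption A₂ = 0.161 × 3787.26 / 5.43 = 112.293 sabins.
ΔA needed = 112.293 − 66.732 = 45.561 sabins.
Each sq m of panel replacing the walls (painted brick) adds (0.70 − 0.02) = 0.68 sabins.
Panel area = 45.561 / 0.68 = 67.0 sq m.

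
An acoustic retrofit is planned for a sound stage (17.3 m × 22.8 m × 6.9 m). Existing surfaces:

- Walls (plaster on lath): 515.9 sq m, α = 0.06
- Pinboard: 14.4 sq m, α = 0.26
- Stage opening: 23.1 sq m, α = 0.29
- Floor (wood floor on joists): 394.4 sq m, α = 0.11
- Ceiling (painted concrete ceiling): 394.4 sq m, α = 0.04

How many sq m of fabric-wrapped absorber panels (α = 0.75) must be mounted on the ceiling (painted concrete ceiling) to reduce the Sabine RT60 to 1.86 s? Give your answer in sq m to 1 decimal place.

190.2

A₁ = Σ Sᵢαᵢ = 515.9*0.06 + 14.4*0.26 + 23.1*0.29 + 394.4*0.11 + 394.4*0.04 = 100.557 sabins.
Required A₂ = 0.161·2721.636/1.86 = 235.582 sabins.
ΔA needed = 235.582 − 100.557 = 135.025 sabins.
Net gain per sq m: Δα = 0.75 − 0.04 = 0.71.
Area = ΔA/Δα = 135.025/0.71 = 190.2 sq m.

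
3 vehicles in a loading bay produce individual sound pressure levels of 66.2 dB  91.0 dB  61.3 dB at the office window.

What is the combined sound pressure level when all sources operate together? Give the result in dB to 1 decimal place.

Converting to relative power and adding: 10^(66.2/10) + 10^(91.0/10) + 10^(61.3/10) = 1.264e+09.
Back to dB: 10·log₁₀ Σ = 91.0 dB.

91.0 dB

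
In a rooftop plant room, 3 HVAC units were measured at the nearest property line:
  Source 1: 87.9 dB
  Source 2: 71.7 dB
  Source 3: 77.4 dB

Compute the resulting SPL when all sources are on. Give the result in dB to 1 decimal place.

88.4 dB

Sum in the linear (power) domain: Σ 10^(Lᵢ/10) = 10^(87.9/10) + 10^(71.7/10) + 10^(77.4/10) = 6.863e+08.
Back to dB: 10·log₁₀ Σ = 88.4 dB.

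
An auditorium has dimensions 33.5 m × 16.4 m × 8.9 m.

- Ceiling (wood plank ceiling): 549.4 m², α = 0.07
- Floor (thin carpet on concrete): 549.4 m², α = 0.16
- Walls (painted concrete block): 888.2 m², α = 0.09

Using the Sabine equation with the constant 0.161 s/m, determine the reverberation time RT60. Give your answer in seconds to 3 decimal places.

A = Σ Sᵢαᵢ = 549.4×0.07 + 549.4×0.16 + 888.2×0.09 = 206.300 sabins.
Room volume: 4889.66 m³.
T = 0.161 V/A = 0.161·4889.66/206.300 = 3.816 s.

3.816 seconds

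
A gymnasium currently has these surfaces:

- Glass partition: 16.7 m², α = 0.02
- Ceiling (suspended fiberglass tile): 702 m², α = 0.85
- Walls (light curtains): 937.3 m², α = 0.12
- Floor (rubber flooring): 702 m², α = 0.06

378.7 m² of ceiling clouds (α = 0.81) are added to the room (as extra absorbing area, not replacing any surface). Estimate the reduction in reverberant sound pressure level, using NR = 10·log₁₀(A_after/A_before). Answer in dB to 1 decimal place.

Summing Sᵢαᵢ: 0.334 + 596.700 + 112.476 + 42.120 → A_before = 751.630 sabins.
Treatment contributes 378.7·0.81 = 306.747 sabins.
A_after = 751.630 + 306.747 = 1058.377 sabins.
NR = 10·log₁₀(1058.377/751.630) = 1.5 dB.

1.5 dB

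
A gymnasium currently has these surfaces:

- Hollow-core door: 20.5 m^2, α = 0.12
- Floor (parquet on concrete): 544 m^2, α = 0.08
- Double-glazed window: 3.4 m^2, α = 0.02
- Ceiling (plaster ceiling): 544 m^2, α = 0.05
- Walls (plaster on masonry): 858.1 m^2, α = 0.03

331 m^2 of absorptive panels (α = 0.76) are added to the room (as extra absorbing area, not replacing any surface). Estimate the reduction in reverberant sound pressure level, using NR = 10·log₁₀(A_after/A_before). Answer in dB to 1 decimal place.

Total absorption A_before = 20.5·0.12 + 544·0.08 + 3.4·0.02 + 544·0.05 + 858.1·0.03
  = 2.460 + 43.520 + 0.068 + 27.200 + 25.743 = 98.991 m^2 sabins.
Treatment contributes 331·0.76 = 251.560 sabins.
New total A_after = 350.551 sabins.
Reduction = 10 log₁₀(A_after/A_before) = 10 log₁₀(3.5412) = 5.5 dB.

5.5 dB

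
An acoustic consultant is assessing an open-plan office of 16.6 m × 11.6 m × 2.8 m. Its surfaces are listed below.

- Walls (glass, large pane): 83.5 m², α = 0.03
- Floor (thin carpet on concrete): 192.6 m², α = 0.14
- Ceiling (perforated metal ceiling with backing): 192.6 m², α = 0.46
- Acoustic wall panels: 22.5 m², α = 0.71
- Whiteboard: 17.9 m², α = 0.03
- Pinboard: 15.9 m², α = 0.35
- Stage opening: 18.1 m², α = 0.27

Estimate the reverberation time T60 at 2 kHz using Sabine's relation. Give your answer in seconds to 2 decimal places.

0.60 seconds

A = Σ Sᵢαᵢ = 83.5*0.03 + 192.6*0.14 + 192.6*0.46 + 22.5*0.71 + 17.9*0.03 + 15.9*0.35 + 18.1*0.27 = 145.029 sabins.
Room volume: 539.168 m³.
T = 0.161 V/A = 0.161·539.168/145.029 = 0.60 s.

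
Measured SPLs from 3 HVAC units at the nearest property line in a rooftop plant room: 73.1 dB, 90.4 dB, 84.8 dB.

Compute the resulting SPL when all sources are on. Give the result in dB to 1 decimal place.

Converting to relative power and adding: 10^(73.1/10) + 10^(90.4/10) + 10^(84.8/10) = 1.419e+09.
Combined level = 10 log₁₀(1.419e+09) = 91.5 dB.

91.5 dB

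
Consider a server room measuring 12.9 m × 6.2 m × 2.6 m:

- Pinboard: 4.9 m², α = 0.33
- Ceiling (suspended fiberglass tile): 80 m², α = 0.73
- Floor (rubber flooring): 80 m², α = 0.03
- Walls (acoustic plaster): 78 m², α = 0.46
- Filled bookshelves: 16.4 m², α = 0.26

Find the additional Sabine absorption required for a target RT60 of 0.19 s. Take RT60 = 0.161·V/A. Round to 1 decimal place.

Total absorption A₁ = 4.9×0.33 + 80×0.73 + 80×0.03 + 78×0.46 + 16.4×0.26
  = 1.617 + 58.400 + 2.400 + 35.880 + 4.264 = 102.561 m² sabins.
V = 207.948 m³. Required absorption A₂ = 0.161 × 207.948 / 0.19 = 176.209 sabins.
ΔA = A₂ − A₁ = 176.209 − 102.561 = 73.6 sabins.

73.6 sabins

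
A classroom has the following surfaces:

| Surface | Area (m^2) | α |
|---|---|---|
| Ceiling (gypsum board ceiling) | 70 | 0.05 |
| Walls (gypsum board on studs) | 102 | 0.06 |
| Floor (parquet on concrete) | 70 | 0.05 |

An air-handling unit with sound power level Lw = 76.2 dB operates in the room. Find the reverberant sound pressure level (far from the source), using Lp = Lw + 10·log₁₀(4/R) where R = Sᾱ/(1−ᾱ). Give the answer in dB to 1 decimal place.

A = 13.120 sabins; S = 242.0 m^2.
ᾱ = 13.120/242.0 = 0.0542; R = Sᾱ/(1−ᾱ) = 13.120/(1−0.0542) = 13.872 m^2.
Lp = Lw + 10 log₁₀(4/R) = 76.2 -5.40 = 70.8 dB.

70.8 dB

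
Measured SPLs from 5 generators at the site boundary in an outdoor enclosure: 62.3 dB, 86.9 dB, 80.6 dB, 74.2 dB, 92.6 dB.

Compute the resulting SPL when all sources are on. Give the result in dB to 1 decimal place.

93.9 dB

Converting to relative power and adding: 10^(62.3/10) + 10^(86.9/10) + 10^(80.6/10) + 10^(74.2/10) + 10^(92.6/10) = 2.452e+09.
Back to dB: 10·log₁₀ Σ = 93.9 dB.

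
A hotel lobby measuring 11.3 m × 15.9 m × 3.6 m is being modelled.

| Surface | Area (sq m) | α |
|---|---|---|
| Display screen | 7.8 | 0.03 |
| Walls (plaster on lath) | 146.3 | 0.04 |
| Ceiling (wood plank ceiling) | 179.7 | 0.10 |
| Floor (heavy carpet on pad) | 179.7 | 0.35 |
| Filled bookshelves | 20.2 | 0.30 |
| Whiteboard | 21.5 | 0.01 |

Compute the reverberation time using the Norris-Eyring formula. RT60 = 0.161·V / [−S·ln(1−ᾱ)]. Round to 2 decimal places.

1.02 s

Total surface area S = 7.8 + 146.3 + 179.7 + 179.7 + 20.2 + 21.5 = 555.2 sq m.
Σ(Sᵢαᵢ) = 7.8×0.03 + 146.3×0.04 + 179.7×0.10 + 179.7×0.35 + 20.2×0.30 + 21.5×0.01 = 93.226.
ᾱ = 93.226 / 555.2 = 0.1679.
−S·ln(1−ᾱ) = −555.2 × ln(1 − 0.1679) = 102.047.
V = 11.3 × 15.9 × 3.6 = 646.812 m³.
RT60 = 0.161 × 646.812 / 102.047 = 1.02 s.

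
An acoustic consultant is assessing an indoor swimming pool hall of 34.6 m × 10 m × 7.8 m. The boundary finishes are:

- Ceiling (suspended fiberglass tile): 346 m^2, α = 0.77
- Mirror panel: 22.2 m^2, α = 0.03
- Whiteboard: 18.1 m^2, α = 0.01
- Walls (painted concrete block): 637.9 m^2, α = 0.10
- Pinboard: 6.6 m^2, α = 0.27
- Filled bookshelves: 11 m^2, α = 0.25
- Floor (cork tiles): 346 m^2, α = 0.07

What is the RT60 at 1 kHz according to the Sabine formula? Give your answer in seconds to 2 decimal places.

Summing Sᵢαᵢ: 266.420 + 0.666 + 0.181 + 63.790 + 1.782 + 2.750 + 24.220 → A = 359.809 sabins.
Volume V = 34.6 × 10 × 7.8 = 2698.8 m³.
T = 0.161 V/A = 0.161·2698.8/359.809 = 1.21 s.

1.21 s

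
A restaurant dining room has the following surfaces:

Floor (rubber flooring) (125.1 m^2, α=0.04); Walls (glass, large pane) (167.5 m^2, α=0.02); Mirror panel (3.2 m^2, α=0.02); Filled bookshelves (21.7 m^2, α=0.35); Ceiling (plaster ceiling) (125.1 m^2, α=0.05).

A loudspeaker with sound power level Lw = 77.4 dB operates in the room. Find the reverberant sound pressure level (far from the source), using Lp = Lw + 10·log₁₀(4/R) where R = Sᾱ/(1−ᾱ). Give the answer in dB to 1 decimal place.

Σ(Sᵢαᵢ) = 125.1×0.04 + 167.5×0.02 + 3.2×0.02 + 21.7×0.35 + 125.1×0.05 = 22.268; total area S = 442.6 m^2.
ᾱ = 0.0503, so room constant R = A/(1−ᾱ) = 23.447 m^2.
Lp = Lw + 10 log₁₀(4/R) = 77.4 -7.68 = 69.7 dB.

69.7 dB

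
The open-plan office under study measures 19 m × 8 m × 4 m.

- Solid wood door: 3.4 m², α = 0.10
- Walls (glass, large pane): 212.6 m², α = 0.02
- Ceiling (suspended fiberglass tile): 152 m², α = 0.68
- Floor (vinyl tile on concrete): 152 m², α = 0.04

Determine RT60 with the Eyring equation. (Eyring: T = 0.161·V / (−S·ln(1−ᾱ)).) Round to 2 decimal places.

0.76 sec

S = Σ Sᵢ = 520.0 m².
Σ(Sᵢαᵢ) = 3.4·0.10 + 212.6·0.02 + 152·0.68 + 152·0.04 = 114.032.
Mean coefficient ᾱ = A/S = 0.2193.
Eyring denominator: −S ln(1−ᾱ) = 128.733.
V = 19 × 8 × 4 = 608 m³.
T = 0.161·V/[−S·ln(1−ᾱ)] = 0.161·608/128.733 = 0.76 s.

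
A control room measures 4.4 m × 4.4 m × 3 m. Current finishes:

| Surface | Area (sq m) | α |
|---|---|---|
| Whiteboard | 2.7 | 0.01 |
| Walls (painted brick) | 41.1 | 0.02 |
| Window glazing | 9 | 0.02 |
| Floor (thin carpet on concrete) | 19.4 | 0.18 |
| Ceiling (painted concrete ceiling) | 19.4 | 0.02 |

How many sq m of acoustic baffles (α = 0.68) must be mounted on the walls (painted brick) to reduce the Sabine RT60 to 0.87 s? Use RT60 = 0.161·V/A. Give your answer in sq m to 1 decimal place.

Equivalent absorption area: A₁ = 2.7·0.01 + 41.1·0.02 + 9·0.02 + 19.4·0.18 + 19.4·0.02 = 4.909 sq m.
Required A₂ = 0.161·58.08/0.87 = 10.748 sabins.
ΔA needed = 10.748 − 4.909 = 5.839 sabins.
Each sq m of panel replacing the walls (painted brick) adds (0.68 − 0.02) = 0.66 sabins.
Panel area = 5.839 / 0.66 = 8.8 sq m.

8.8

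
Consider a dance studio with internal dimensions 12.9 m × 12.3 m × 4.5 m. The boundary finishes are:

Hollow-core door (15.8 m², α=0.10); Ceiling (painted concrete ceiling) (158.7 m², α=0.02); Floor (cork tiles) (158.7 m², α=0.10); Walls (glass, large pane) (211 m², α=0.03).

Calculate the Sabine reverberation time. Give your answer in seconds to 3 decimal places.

4.265 seconds

Total absorption A = 15.8×0.10 + 158.7×0.02 + 158.7×0.10 + 211×0.03
  = 1.580 + 3.174 + 15.870 + 6.330 = 26.954 m² sabins.
Room volume: 714.015 m³.
Sabine: RT60 = 0.161 × 714.015 / 26.954 = 4.265 s.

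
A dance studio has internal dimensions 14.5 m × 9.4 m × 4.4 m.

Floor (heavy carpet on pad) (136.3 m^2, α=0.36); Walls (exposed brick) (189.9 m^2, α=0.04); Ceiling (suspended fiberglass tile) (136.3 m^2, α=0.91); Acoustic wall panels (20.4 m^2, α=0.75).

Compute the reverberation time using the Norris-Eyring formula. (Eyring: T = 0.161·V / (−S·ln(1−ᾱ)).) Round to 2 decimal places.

0.38 seconds

Total surface area S = 136.3 + 189.9 + 136.3 + 20.4 = 482.9 m^2.
Σ(Sᵢαᵢ) = 136.3×0.36 + 189.9×0.04 + 136.3×0.91 + 20.4×0.75 = 195.997.
Mean coefficient ᾱ = A/S = 0.4059.
−S·ln(1−ᾱ) = −482.9 × ln(1 − 0.4059) = 251.450.
V = 14.5 × 9.4 × 4.4 = 599.72 m³.
RT60 = 0.161 × 599.72 / 251.450 = 0.38 s.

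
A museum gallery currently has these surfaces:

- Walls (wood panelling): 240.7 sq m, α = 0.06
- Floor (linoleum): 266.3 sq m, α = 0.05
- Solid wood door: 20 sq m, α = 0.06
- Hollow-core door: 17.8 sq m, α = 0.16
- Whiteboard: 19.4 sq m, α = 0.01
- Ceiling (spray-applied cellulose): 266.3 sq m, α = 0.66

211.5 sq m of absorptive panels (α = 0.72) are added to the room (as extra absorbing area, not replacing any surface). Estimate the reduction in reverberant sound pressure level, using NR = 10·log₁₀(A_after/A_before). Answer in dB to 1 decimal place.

2.4 dB

Summing Sᵢαᵢ: 14.442 + 13.315 + 1.200 + 2.848 + 0.194 + 175.758 → A_before = 207.757 sabins.
Added absorption = 211.5 × 0.72 = 152.280 sabins.
A_after = 207.757 + 152.280 = 360.037 sabins.
Reduction = 10 log₁₀(A_after/A_before) = 10 log₁₀(1.7330) = 2.4 dB.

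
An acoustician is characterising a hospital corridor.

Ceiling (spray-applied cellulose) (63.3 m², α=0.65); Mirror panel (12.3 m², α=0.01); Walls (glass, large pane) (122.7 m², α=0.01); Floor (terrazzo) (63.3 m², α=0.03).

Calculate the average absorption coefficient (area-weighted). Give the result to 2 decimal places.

0.17

S = Σ Sᵢ = 63.3 + 12.3 + 122.7 + 63.3 = 261.6 m².
A = 63.3×0.65 + 12.3×0.01 + 122.7×0.01 + 63.3×0.03 = 44.394 sabins.
ᾱ = A/S = 0.17.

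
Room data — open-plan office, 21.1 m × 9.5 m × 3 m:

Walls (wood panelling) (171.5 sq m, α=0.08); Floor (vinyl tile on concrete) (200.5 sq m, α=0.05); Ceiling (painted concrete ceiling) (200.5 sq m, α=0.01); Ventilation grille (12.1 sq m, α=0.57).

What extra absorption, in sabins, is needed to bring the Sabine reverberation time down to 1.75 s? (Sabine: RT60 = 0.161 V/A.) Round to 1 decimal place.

22.7 sabins

Total absorption A₁ = 171.5×0.08 + 200.5×0.05 + 200.5×0.01 + 12.1×0.57
  = 13.720 + 10.025 + 2.005 + 6.897 = 32.647 sq m sabins.
Target A₂ = 0.161·601.35/1.75 = 55.324 sabins (V = 601.35 m³).
Additional absorption ΔA = 55.324 − 32.647 = 22.7 sabins.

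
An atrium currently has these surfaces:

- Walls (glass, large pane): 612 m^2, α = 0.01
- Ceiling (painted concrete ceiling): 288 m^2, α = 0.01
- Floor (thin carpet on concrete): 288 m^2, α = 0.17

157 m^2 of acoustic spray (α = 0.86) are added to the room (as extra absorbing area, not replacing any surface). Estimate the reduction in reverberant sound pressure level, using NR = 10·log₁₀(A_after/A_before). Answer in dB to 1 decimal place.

Total absorption A_before = 612·0.01 + 288·0.01 + 288·0.17
  = 6.120 + 2.880 + 48.960 = 57.960 m^2 sabins.
Treatment contributes 157·0.86 = 135.020 sabins.
A_after = 57.960 + 135.020 = 192.980 sabins.
Reduction = 10 log₁₀(A_after/A_before) = 10 log₁₀(3.3295) = 5.2 dB.

5.2 dB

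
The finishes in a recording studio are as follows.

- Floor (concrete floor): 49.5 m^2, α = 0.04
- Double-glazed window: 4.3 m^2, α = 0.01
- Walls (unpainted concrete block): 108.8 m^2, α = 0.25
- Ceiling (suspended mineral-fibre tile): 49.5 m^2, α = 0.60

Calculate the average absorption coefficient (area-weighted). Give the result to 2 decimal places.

Total surface area S = 212.1 m^2.
Weighted sum Σ Sα = 58.923.
ᾱ = A/S = 0.28.

0.28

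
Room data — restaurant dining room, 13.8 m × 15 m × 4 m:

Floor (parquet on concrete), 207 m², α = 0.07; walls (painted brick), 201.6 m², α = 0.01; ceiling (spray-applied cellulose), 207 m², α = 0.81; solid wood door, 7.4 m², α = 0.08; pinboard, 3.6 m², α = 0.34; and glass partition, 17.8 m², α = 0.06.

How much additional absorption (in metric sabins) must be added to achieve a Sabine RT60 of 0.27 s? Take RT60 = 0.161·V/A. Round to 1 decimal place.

Summing Sᵢαᵢ: 14.490 + 2.016 + 167.670 + 0.592 + 1.224 + 1.068 → A₁ = 187.060 sabins.
V = 828 m³. Required absorption A₂ = 0.161 × 828 / 0.27 = 493.733 sabins.
Additional absorption ΔA = 493.733 − 187.060 = 306.7 sabins.

306.7 sabins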